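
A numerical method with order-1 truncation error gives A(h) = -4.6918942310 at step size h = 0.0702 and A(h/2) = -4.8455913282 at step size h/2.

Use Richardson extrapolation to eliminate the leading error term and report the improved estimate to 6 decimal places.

Leading term ∝ h^1; use weight 2 = 2^1.
2*(-4.8455913282) = -9.6911826564; subtract (-4.6918942310) → -4.9992884254
Divide by 2^1 − 1 = 1.
R = (-4.9992884254)/1 = -4.9992884254
Gap between inputs: 1.537e-01; correction applied: −0.1536970972.

-4.999288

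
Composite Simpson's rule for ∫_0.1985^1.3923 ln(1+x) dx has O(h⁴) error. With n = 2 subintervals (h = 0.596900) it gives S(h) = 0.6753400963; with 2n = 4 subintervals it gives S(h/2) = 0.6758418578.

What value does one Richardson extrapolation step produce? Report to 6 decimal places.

Error is O(h^4); halving h shrinks it by 2^4 = 16.
16·0.6758418578 = 10.8134697248; 10.8134697248 − 0.6753400963 = 10.1381296285
Denominator 16 − 1 = 15.
So the Richardson estimate is 0.6758753086.

0.675875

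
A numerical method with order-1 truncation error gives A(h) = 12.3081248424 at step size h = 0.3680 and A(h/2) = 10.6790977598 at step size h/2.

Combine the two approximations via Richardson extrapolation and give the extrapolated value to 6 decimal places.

9.050071

The method has order 1: 2^1 = 2.
Weighted: 21.3581955196 − 12.3081248424 = 9.0500706772
Extrapolated: 9.0500706772 / 1 = 9.0500706772
Shift from A(h/2): −1.6290270826.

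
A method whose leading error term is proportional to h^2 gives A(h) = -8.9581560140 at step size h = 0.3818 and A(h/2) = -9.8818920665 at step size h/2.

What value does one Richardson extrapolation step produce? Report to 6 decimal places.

r = 2: numerator weight 4, denominator 3.
2^2·A(h/2) = -39.5275682660; minus A(h) gives -30.5694122520.
Divide by 2^2 − 1 = 3.
(-30.5694122520) ÷ 3 = -10.1898040840
Correction |R − A(h/2)| = 3.079e-01; gap |A(h/2) − A(h)| = 9.237e-01.

-10.189804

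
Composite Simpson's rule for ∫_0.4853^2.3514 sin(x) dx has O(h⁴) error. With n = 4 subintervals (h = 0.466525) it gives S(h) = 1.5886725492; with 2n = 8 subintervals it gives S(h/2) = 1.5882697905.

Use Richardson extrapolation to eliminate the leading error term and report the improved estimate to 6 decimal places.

1.588243

Order 4 gives 2^r = 16 and 2^r − 1 = 15.
2^4*A(h/2) = 25.4123166480; minus A(h) gives 23.8236440988.
Divide by 2^4 − 1 = 15.
Extrapolated: 23.8236440988 / 15 = 1.5882429399
Shift from A(h/2): −0.0000268506.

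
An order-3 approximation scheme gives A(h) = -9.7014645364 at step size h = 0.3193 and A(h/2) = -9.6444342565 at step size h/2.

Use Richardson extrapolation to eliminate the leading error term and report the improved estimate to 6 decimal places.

-9.636287

r = 3: numerator weight 8, denominator 7.
Weighted: (-77.1554740520) − (-9.7014645364) = -67.4540095156
Denominator 8 − 1 = 7.
R = (-67.4540095156)/7 = -9.6362870737
Shift from A(h/2): +0.0081471828.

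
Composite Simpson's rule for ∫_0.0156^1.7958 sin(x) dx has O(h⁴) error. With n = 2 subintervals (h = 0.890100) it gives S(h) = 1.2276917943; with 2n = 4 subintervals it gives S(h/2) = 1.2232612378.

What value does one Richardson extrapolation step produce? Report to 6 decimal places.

Leading term ∝ h^4; use weight 16 = 2^4.
16*1.2232612378 = 19.5721798048; 19.5721798048 − 1.2276917943 = 18.3444880105
(16*1.2232612378 − 1.2276917943)/(16 − 1) = 1.2229658674

1.222966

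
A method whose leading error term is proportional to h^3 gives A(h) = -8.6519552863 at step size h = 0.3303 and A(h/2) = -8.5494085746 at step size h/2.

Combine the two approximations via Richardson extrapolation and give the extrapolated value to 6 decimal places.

-8.534759

The method has order 3: 2^3 = 8.
8×(-8.5494085746) = -68.3952685968; (-68.3952685968) − (-8.6519552863) = -59.7433133105
Denominator 8 − 1 = 7.
Extrapolated: (-59.7433133105) / 7 = -8.5347590444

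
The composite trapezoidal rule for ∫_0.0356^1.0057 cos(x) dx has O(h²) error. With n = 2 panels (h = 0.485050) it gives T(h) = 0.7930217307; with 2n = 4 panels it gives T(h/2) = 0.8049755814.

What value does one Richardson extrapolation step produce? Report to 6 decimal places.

The method has order 2: 2^2 = 4.
4*0.8049755814 − 0.7930217307 = 2.4268805949
R = 2.4268805949/3 = 0.8089601983
Shift from A(h/2): +0.0039846169.

0.808960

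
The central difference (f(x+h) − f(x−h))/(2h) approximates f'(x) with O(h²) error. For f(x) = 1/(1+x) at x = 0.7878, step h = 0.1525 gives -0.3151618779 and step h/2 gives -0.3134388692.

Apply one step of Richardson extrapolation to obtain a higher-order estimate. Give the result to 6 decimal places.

r = 2: numerator weight 4, denominator 3.
4·(-0.3134388692) = -1.2537554768; subtract (-0.3151618779) → -0.9385935989
Divide by 2^2 − 1 = 3.
Extrapolated: (-0.9385935989) / 3 = -0.3128645330

-0.312865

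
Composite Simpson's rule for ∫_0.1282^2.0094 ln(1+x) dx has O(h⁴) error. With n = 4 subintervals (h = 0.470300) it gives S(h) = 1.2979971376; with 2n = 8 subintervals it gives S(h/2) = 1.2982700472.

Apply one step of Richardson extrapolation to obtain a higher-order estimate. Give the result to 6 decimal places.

1.298288

Order 4 gives 2^r = 16 and 2^r − 1 = 15.
A(h/2) − A(h) = 1.2982700472 − 1.2979971376 = 0.0002729096
Correction (A(h/2) − A(h))/(16 − 1) = 0.0002729096/15 = 0.0000181940
R = 1.2982700472 + 0.0000181940 = 1.2982882412
Gap between inputs: 2.729e-04; correction applied: +0.0000181940.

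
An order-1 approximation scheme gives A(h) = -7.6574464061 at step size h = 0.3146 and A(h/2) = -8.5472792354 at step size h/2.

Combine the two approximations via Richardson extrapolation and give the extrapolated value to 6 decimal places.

Order 1 gives 2^r = 2 and 2^r − 1 = 1.
A(h/2) − A(h) = -8.5472792354 − (-7.6574464061) = -0.8898328293
Divide by 2^1 − 1 = 1: (-0.8898328293)/1 = -0.8898328293
R = A(h/2) + (A(h/2) − A(h))/1 = -8.5472792354 − 0.8898328293 = -9.4371120647
Gap between inputs: 8.898e-01; correction applied: −0.8898328293.

-9.437112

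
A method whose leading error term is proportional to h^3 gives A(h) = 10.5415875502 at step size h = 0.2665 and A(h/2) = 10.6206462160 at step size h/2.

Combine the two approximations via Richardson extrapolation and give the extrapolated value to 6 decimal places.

Method order is 3; weight 2^3 = 8.
A(h/2) − A(h) = 10.6206462160 − 10.5415875502 = 0.0790586658
Correction (A(h/2) − A(h))/(8 − 1) = 0.0790586658/7 = 0.0112940951
R = A(h/2) + (A(h/2) − A(h))/7 = 10.6206462160 + 0.0112940951 = 10.6319403111
Correction |R − A(h/2)| = 1.129e-02; gap |A(h/2) − A(h)| = 7.906e-02.

10.631940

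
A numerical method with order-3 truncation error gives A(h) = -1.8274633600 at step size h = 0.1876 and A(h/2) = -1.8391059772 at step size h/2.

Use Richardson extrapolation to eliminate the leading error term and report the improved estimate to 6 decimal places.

-1.840769

Method order is 3; weight 2^3 = 8.
8 × (-1.8391059772) = -14.7128478176; subtract (-1.8274633600) → -12.8853844576
Divide by 2^3 − 1 = 7.
So the Richardson estimate is -1.8407692082.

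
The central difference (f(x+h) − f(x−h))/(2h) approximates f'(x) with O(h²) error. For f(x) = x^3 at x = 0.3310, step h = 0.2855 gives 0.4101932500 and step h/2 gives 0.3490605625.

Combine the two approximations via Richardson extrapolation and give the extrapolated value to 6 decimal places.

Error is O(h^2); halving h shrinks it by 2^2 = 4.
Top: 4(0.3490605625) − (0.4101932500) = 0.9860490000
(4 × 0.3490605625 − 0.4101932500)/(4 − 1) = 0.3286830000

0.328683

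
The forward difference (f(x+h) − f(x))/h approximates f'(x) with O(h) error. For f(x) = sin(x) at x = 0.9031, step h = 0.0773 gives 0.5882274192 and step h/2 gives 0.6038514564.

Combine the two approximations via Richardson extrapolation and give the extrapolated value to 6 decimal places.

0.619475

r = 1, so 2^r = 2.
2*0.6038514564 − 0.5882274192 = 0.6194754936
(2*0.6038514564 − 0.5882274192)/(2 − 1) = 0.6194754936
Shift from A(h/2): +0.0156240372.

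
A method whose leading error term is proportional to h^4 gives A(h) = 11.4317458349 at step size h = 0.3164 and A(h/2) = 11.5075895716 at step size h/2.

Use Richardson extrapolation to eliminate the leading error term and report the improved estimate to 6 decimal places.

11.512646

Order 4 gives 2^r = 16 and 2^r − 1 = 15.
16×11.5075895716 = 184.1214331456; 184.1214331456 − 11.4317458349 = 172.6896873107
172.6896873107 ÷ 15 = 11.5126458207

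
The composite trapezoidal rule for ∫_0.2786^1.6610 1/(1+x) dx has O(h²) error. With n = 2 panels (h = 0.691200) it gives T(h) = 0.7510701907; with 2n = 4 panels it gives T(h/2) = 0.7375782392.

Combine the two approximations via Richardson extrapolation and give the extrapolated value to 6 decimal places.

Order 2 gives 2^r = 4 and 2^r − 1 = 3.
4×0.7375782392 = 2.9503129568; subtract 0.7510701907 → 2.1992427661
Denominator 4 − 1 = 3.
2.1992427661 ÷ 3 = 0.7330809220

0.733081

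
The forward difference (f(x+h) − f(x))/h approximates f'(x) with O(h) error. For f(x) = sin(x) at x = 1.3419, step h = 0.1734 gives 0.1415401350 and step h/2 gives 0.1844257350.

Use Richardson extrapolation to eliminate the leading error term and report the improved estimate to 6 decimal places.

0.227311

The method has order 1: 2^1 = 2.
Difference of the inputs: 0.1844257350 − 0.1415401350 = 0.0428856000
Divide by 2^1 − 1 = 1: 0.0428856000/1 = 0.0428856000
R = 0.1844257350 + 0.0428856000 = 0.2273113350
Correction |R − A(h/2)| = 4.289e-02; gap |A(h/2) − A(h)| = 4.289e-02.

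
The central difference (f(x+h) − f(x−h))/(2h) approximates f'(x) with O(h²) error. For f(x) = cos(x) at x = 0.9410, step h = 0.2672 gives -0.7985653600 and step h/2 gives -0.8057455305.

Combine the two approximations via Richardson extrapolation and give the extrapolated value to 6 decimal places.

With r = 2 the leading error scales as h^2, so the weight is 2^2 = 4.
2^2 × A(h/2) = -3.2229821220; minus A(h) gives -2.4244167620.
Divide by 2^2 − 1 = 3.
Result: -0.8081389207

-0.808139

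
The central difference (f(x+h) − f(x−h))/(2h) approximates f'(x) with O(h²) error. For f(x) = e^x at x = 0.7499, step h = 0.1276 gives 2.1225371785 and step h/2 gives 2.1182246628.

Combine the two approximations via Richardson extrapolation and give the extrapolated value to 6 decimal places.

2.116787

Error is O(h^2); halving h shrinks it by 2^2 = 4.
Top: 4(2.1182246628) − (2.1225371785) = 6.3503614727
6.3503614727 ÷ 3 = 2.1167871576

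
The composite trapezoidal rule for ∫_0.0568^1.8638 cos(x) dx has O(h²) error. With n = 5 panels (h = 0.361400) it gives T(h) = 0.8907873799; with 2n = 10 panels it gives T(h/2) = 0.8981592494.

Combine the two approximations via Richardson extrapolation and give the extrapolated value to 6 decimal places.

0.900617

r = 2, so 2^r = 4.
Weighted: 3.5926369976 − 0.8907873799 = 2.7018496177
Divide by 2^2 − 1 = 3.
R = 2.7018496177/3 = 0.9006165392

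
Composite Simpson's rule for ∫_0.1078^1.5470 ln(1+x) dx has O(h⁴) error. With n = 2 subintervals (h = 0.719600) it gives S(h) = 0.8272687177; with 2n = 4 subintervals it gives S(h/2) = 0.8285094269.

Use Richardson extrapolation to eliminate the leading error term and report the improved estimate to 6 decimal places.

0.828592

Order 4 gives 2^r = 16 and 2^r − 1 = 15.
Top: 16(0.8285094269) − (0.8272687177) = 12.4288821127
Divide by 2^4 − 1 = 15.
R = 12.4288821127/15 = 0.8285921408
Correction |R − A(h/2)| = 8.271e-05; gap |A(h/2) − A(h)| = 1.241e-03.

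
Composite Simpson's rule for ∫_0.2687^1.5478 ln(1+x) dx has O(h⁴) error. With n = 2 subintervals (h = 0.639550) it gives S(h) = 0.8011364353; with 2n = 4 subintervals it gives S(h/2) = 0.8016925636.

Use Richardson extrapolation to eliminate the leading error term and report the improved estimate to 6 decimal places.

Method order is 4; weight 2^4 = 16.
Top: 16(0.8016925636) − (0.8011364353) = 12.0259445823
Extrapolated: 12.0259445823 / 15 = 0.8017296388
Gap between inputs: 5.561e-04; correction applied: +0.0000370752.

0.801730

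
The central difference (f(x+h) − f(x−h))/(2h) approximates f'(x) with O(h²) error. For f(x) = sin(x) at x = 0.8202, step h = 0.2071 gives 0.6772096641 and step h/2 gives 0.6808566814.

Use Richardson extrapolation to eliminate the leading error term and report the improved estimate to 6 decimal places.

With r = 2 the leading error scales as h^2, so the weight is 2^2 = 4.
4*0.6808566814 = 2.7234267256; subtract 0.6772096641 → 2.0462170615
(4*0.6808566814 − 0.6772096641)/(4 − 1) = 0.6820723538

0.682072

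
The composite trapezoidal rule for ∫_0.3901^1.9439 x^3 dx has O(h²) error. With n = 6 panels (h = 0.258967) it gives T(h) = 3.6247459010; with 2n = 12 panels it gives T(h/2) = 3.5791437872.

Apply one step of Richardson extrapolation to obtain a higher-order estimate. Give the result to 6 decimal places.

3.563943

Leading term ∝ h^2; use weight 4 = 2^2.
4 × 3.5791437872 = 14.3165751488; 14.3165751488 − 3.6247459010 = 10.6918292478
Divide by 2^2 − 1 = 3.
R = 10.6918292478/3 = 3.5639430826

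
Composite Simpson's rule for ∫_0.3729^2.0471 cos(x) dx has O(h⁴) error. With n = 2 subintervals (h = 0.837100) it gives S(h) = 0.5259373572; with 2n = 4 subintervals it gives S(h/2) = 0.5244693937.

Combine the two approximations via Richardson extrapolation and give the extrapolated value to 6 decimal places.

0.524372

With r = 4 the leading error scales as h^4, so the weight is 2^4 = 16.
2^4*A(h/2) = 8.3915102992; minus A(h) gives 7.8655729420.
Denominator 16 − 1 = 15.
R = 7.8655729420/15 = 0.5243715295
Shift from A(h/2): −0.0000978642.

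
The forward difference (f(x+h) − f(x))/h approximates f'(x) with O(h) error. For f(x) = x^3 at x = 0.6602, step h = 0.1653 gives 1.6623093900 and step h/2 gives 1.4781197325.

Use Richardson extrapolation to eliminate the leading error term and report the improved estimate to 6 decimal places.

Leading term ∝ h^1; use weight 2 = 2^1.
Weighted: 2.9562394650 − 1.6623093900 = 1.2939300750
Extrapolated: 1.2939300750 / 1 = 1.2939300750

1.293930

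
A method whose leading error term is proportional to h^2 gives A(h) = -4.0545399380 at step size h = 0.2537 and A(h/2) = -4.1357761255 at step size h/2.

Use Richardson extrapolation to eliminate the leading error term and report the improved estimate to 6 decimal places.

With r = 2 the leading error scales as h^2, so the weight is 2^2 = 4.
4 × (-4.1357761255) = -16.5431045020; subtract (-4.0545399380) → -12.4885645640
(-12.4885645640) ÷ 3 = -4.1628548547
Gap between inputs: 8.124e-02; correction applied: −0.0270787292.

-4.162855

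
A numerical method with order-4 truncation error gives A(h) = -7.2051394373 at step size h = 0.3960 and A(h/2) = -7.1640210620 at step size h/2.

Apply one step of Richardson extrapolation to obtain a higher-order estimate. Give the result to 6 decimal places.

The method has order 4: 2^4 = 16.
Weighted: (-114.6243369920) − (-7.2051394373) = -107.4191975547
(16×(-7.1640210620) − (-7.2051394373))/(16 − 1) = -7.1612798370
Shift from A(h/2): +0.0027412250.

-7.161280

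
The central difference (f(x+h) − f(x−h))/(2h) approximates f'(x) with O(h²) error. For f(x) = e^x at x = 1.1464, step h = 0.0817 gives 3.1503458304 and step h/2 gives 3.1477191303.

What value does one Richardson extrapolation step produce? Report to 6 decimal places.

3.146844

Leading term ∝ h^2; use weight 4 = 2^2.
Difference of the inputs: 3.1477191303 − 3.1503458304 = -0.0026267001
Correction (A(h/2) − A(h))/(4 − 1) = (-0.0026267001)/3 = -0.0008755667
R = 3.1477191303 − 0.0008755667 = 3.1468435636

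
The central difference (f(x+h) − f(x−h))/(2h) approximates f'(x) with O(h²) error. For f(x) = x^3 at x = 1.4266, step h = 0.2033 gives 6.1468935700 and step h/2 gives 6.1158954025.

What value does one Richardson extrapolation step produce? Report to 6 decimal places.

The method has order 2: 2^2 = 4.
Difference of the inputs: 6.1158954025 − 6.1468935700 = -0.0309981675
Correction (A(h/2) − A(h))/(4 − 1) = (-0.0309981675)/3 = -0.0103327225
R = A(h/2) + (A(h/2) − A(h))/3 = 6.1158954025 − 0.0103327225 = 6.1055626800

6.105563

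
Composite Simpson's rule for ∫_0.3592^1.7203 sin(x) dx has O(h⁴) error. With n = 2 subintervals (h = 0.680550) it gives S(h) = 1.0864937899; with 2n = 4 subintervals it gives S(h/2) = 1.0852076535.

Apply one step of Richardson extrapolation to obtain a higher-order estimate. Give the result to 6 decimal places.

Method order is 4; weight 2^4 = 16.
Weighted: 17.3633224560 − 1.0864937899 = 16.2768286661
Denominator 16 − 1 = 15.
So the Richardson estimate is 1.0851219111.

1.085122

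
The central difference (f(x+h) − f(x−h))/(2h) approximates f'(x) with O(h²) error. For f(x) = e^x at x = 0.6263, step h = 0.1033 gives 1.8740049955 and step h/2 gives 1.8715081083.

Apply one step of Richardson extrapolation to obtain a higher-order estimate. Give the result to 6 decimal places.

1.870676

Leading term ∝ h^2; use weight 4 = 2^2.
4×1.8715081083 = 7.4860324332; 7.4860324332 − 1.8740049955 = 5.6120274377
5.6120274377 ÷ 3 = 1.8706758126
Correction |R − A(h/2)| = 8.323e-04; gap |A(h/2) − A(h)| = 2.497e-03.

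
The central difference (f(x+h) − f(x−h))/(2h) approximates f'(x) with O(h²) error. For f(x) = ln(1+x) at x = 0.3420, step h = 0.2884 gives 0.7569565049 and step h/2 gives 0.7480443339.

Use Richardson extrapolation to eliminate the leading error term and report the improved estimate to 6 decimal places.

0.745074

Leading term ∝ h^2; use weight 4 = 2^2.
4 × 0.7480443339 = 2.9921773356; subtract 0.7569565049 → 2.2352208307
Extrapolated: 2.2352208307 / 3 = 0.7450736102
Shift from A(h/2): −0.0029707237.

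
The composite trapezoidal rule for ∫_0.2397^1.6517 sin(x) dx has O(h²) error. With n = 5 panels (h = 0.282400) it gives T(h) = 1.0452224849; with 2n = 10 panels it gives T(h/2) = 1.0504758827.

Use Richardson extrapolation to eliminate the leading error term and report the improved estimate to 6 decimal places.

1.052227

r = 2: numerator weight 4, denominator 3.
Weighted: 4.2019035308 − 1.0452224849 = 3.1566810459
Denominator 4 − 1 = 3.
Extrapolated: 3.1566810459 / 3 = 1.0522270153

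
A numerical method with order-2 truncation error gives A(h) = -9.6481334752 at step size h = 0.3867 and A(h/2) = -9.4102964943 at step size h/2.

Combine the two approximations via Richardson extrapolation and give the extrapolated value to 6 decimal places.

-9.331018

With r = 2 the leading error scales as h^2, so the weight is 2^2 = 4.
2^2*A(h/2) = -37.6411859772; minus A(h) gives -27.9930525020.
Denominator 4 − 1 = 3.
(-27.9930525020) ÷ 3 = -9.3310175007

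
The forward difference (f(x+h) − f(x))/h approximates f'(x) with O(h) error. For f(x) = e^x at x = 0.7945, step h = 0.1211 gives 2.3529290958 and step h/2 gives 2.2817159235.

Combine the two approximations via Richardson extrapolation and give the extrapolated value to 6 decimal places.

2.210503

r = 1, so 2^r = 2.
2^1·A(h/2) = 4.5634318470; minus A(h) gives 2.2105027512.
R = 2.2105027512/1 = 2.2105027512
Shift from A(h/2): −0.0712131723.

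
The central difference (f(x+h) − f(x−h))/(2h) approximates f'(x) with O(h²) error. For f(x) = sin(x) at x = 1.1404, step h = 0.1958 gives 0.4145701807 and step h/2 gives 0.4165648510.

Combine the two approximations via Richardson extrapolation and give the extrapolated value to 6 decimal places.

r = 2: numerator weight 4, denominator 3.
Top: 4(0.4165648510) − (0.4145701807) = 1.2516892233
R = 1.2516892233/3 = 0.4172297411
Correction |R − A(h/2)| = 6.649e-04; gap |A(h/2) − A(h)| = 1.995e-03.

0.417230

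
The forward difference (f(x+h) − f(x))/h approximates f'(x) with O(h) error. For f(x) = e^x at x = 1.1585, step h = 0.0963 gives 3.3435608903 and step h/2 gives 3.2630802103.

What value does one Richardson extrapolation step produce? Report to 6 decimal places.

3.182600

Leading term ∝ h^1; use weight 2 = 2^1.
A(h/2) − A(h) = 3.2630802103 − 3.3435608903 = -0.0804806800
Divide by 2^1 − 1 = 1: (-0.0804806800)/1 = -0.0804806800
R = A(h/2) + (A(h/2) − A(h))/1 = 3.2630802103 − 0.0804806800 = 3.1825995303
Shift from A(h/2): −0.0804806800.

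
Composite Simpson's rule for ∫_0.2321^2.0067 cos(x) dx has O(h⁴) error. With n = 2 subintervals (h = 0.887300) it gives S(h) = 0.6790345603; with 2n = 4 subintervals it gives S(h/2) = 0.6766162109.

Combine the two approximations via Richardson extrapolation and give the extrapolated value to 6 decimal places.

0.676455

Order 4 gives 2^r = 16 and 2^r − 1 = 15.
A(h/2) − A(h) = 0.6766162109 − 0.6790345603 = -0.0024183494
Divide by 2^4 − 1 = 15: (-0.0024183494)/15 = -0.0001612233
R = A(h/2) + (A(h/2) − A(h))/15 = 0.6766162109 − 0.0001612233 = 0.6764549876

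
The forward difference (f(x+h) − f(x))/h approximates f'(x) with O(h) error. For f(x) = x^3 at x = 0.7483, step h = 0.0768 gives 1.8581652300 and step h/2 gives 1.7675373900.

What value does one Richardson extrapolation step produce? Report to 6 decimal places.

1.676910

r = 1: numerator weight 2, denominator 1.
Difference of the inputs: 1.7675373900 − 1.8581652300 = -0.0906278400
Divide by 2^1 − 1 = 1: (-0.0906278400)/1 = -0.0906278400
R = A(h/2) + (A(h/2) − A(h))/1 = 1.7675373900 − 0.0906278400 = 1.6769095500
Shift from A(h/2): −0.0906278400.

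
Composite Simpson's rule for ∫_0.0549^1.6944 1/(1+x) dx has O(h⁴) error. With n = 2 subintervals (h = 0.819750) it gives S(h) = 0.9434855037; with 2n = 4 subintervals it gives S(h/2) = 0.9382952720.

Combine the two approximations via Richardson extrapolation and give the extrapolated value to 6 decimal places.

0.937949

With r = 4 the leading error scales as h^4, so the weight is 2^4 = 16.
16·0.9382952720 = 15.0127243520; 15.0127243520 − 0.9434855037 = 14.0692388483
Extrapolated: 14.0692388483 / 15 = 0.9379492566
Gap between inputs: 5.190e-03; correction applied: −0.0003460154.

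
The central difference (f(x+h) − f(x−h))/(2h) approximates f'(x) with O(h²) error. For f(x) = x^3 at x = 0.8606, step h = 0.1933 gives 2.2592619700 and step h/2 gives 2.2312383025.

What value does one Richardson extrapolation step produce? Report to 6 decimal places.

2.221897

Error is O(h^2); halving h shrinks it by 2^2 = 4.
Numerator 4×A(h/2) − A(h) = 4×2.2312383025 − 2.2592619700 = 6.6656912400
Denominator 4 − 1 = 3.
(4×2.2312383025 − 2.2592619700)/(4 − 1) = 2.2218970800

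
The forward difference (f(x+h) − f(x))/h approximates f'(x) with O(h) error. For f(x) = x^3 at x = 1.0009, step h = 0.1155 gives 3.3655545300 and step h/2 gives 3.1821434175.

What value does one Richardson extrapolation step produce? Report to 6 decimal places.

2.998732

Leading term ∝ h^1; use weight 2 = 2^1.
Top: 2(3.1821434175) − (3.3655545300) = 2.9987323050
2.9987323050 ÷ 1 = 2.9987323050
Shift from A(h/2): −0.1834111125.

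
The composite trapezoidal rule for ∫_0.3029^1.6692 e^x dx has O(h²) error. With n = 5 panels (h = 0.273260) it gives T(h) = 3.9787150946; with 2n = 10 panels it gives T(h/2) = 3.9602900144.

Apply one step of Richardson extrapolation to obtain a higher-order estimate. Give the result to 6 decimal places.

3.954148

r = 2: numerator weight 4, denominator 3.
Weighted: 15.8411600576 − 3.9787150946 = 11.8624449630
Divide by 2^2 − 1 = 3.
Result: 3.9541483210
Shift from A(h/2): −0.0061416934.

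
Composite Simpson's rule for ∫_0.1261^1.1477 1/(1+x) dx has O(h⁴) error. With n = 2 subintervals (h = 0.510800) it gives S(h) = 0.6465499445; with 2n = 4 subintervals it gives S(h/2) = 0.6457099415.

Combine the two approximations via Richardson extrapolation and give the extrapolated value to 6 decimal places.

The method has order 4: 2^4 = 16.
16·0.6457099415 = 10.3313590640; subtract 0.6465499445 → 9.6848091195
(16·0.6457099415 − 0.6465499445)/(16 − 1) = 0.6456539413
Gap between inputs: 8.400e-04; correction applied: −0.0000560002.

0.645654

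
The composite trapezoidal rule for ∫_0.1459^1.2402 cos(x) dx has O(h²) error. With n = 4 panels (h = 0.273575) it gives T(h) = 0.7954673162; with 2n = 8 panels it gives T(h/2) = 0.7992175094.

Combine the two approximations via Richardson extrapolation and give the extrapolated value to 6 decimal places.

Order 2 gives 2^r = 4 and 2^r − 1 = 3.
Numerator 4 × A(h/2) − A(h) = 4 × 0.7992175094 − 0.7954673162 = 2.4014027214
Denominator 4 − 1 = 3.
So the Richardson estimate is 0.8004675738.
Gap between inputs: 3.750e-03; correction applied: +0.0012500644.

0.800468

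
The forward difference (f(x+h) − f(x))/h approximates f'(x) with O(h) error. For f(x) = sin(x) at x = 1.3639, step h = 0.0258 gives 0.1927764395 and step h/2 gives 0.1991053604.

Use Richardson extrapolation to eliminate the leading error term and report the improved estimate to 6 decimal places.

Method order is 1; weight 2^1 = 2.
A(h/2) − A(h) = 0.1991053604 − 0.1927764395 = 0.0063289209
Correction (A(h/2) − A(h))/(2 − 1) = 0.0063289209/1 = 0.0063289209
R = 0.1991053604 + 0.0063289209 = 0.2054342813

0.205434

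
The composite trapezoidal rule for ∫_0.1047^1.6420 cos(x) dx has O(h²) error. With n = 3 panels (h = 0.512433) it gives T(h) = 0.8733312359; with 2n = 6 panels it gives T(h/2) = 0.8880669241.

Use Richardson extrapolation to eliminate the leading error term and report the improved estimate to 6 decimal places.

Order 2 gives 2^r = 4 and 2^r − 1 = 3.
4×0.8880669241 = 3.5522676964; subtract 0.8733312359 → 2.6789364605
Divide by 2^2 − 1 = 3.
2.6789364605 ÷ 3 = 0.8929788202

0.892979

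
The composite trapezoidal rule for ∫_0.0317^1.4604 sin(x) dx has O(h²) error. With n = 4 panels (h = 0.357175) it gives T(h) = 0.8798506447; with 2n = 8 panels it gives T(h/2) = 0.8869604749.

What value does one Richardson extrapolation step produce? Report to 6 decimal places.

Order 2 gives 2^r = 4 and 2^r − 1 = 3.
2^2·A(h/2) = 3.5478418996; minus A(h) gives 2.6679912549.
(4·0.8869604749 − 0.8798506447)/(4 − 1) = 0.8893304183

0.889330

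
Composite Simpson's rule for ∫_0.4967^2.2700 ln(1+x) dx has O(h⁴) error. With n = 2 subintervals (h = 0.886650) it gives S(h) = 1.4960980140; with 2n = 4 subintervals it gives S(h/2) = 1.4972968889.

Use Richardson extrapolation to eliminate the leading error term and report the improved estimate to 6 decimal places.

1.497377

With r = 4 the leading error scales as h^4, so the weight is 2^4 = 16.
Top: 16(1.4972968889) − (1.4960980140) = 22.4606522084
R = 22.4606522084/15 = 1.4973768139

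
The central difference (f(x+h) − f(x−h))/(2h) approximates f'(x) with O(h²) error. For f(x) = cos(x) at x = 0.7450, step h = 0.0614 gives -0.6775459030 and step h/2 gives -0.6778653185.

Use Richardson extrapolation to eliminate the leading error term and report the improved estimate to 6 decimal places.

-0.677972

Method order is 2; weight 2^2 = 4.
Weighted: (-2.7114612740) − (-0.6775459030) = -2.0339153710
Denominator 4 − 1 = 3.
R = (-2.0339153710)/3 = -0.6779717903
Shift from A(h/2): −0.0001064718.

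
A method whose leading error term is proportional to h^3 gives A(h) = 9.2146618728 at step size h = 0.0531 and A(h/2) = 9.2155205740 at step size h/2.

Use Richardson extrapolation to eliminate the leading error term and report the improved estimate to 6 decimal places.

The method has order 3: 2^3 = 8.
Top: 8(9.2155205740) − (9.2146618728) = 64.5095027192
64.5095027192 ÷ 7 = 9.2156432456
Gap between inputs: 8.587e-04; correction applied: +0.0001226716.

9.215643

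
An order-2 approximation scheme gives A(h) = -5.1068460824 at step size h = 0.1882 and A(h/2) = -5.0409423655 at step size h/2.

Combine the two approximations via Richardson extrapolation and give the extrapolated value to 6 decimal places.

-5.018974

Method order is 2; weight 2^2 = 4.
Numerator 4 × A(h/2) − A(h) = 4 × (-5.0409423655) − (-5.1068460824) = -15.0569233796
Denominator 4 − 1 = 3.
So the Richardson estimate is -5.0189744599.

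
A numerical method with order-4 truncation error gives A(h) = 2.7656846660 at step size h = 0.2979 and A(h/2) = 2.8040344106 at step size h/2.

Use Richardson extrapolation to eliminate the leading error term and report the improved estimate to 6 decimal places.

Error is O(h^4); halving h shrinks it by 2^4 = 16.
Difference of the inputs: 2.8040344106 − 2.7656846660 = 0.0383497446
Correction (A(h/2) − A(h))/(16 − 1) = 0.0383497446/15 = 0.0025566496
R = 2.8040344106 + 0.0025566496 = 2.8065910602

2.806591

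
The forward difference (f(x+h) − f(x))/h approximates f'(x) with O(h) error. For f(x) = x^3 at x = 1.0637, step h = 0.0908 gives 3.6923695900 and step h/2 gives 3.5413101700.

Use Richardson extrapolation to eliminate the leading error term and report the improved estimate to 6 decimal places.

r = 1, so 2^r = 2.
A(h/2) − A(h) = 3.5413101700 − 3.6923695900 = -0.1510594200
Correction (A(h/2) − A(h))/(2 − 1) = (-0.1510594200)/1 = -0.1510594200
R = A(h/2) + (A(h/2) − A(h))/1 = 3.5413101700 − 0.1510594200 = 3.3902507500

3.390251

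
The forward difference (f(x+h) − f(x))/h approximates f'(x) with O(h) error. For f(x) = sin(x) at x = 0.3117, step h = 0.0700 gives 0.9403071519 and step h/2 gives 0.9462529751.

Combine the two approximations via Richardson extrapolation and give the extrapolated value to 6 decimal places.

0.952199

With r = 1 the leading error scales as h^1, so the weight is 2^1 = 2.
2*0.9462529751 − 0.9403071519 = 0.9521987983
0.9521987983 ÷ 1 = 0.9521987983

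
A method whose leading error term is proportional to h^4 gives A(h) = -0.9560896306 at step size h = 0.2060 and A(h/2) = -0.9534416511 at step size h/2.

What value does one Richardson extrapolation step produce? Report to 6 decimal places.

-0.953265

Error is O(h^4); halving h shrinks it by 2^4 = 16.
16 × (-0.9534416511) = -15.2550664176; subtract (-0.9560896306) → -14.2989767870
Denominator 16 − 1 = 15.
R = (-14.2989767870)/15 = -0.9532651191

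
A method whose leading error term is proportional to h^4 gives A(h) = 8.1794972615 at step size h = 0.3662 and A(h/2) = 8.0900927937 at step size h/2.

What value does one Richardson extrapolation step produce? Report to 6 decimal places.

8.084132

Leading term ∝ h^4; use weight 16 = 2^4.
A(h/2) − A(h) = 8.0900927937 − 8.1794972615 = -0.0894044678
Correction (A(h/2) − A(h))/(16 − 1) = (-0.0894044678)/15 = -0.0059602979
R = 8.0900927937 − 0.0059602979 = 8.0841324958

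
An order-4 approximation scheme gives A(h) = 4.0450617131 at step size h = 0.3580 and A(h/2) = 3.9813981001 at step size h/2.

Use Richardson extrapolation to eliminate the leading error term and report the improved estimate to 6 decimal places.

3.977154

Method order is 4; weight 2^4 = 16.
2^4*A(h/2) = 63.7023696016; minus A(h) gives 59.6573078885.
59.6573078885 ÷ 15 = 3.9771538592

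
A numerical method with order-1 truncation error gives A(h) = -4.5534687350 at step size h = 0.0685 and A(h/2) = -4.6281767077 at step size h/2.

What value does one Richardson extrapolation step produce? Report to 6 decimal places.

r = 1, so 2^r = 2.
2*(-4.6281767077) = -9.2563534154; (-9.2563534154) − (-4.5534687350) = -4.7028846804
Divide by 2^1 − 1 = 1.
Result: -4.7028846804

-4.702885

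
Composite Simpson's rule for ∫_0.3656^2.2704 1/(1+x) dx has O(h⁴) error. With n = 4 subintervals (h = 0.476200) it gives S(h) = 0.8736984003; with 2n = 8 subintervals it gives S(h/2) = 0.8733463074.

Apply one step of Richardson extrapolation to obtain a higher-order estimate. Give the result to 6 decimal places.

Error is O(h^4); halving h shrinks it by 2^4 = 16.
2^4·A(h/2) = 13.9735409184; minus A(h) gives 13.0998425181.
Denominator 16 − 1 = 15.
R = 13.0998425181/15 = 0.8733228345

0.873323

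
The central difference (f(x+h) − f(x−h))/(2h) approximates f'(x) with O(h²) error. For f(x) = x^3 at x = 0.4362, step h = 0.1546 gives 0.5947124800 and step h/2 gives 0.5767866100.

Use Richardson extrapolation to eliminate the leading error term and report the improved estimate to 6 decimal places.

Leading term ∝ h^2; use weight 4 = 2^2.
2^2×A(h/2) = 2.3071464400; minus A(h) gives 1.7124339600.
R = 1.7124339600/3 = 0.5708113200

0.570811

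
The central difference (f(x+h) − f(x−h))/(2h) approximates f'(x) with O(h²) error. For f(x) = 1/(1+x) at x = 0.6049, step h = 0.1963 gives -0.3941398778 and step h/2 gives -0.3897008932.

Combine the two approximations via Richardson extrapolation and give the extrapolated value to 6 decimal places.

-0.388221

r = 2, so 2^r = 4.
Top: 4(-0.3897008932) − (-0.3941398778) = -1.1646636950
Denominator 4 − 1 = 3.
(-1.1646636950) ÷ 3 = -0.3882212317
Shift from A(h/2): +0.0014796615.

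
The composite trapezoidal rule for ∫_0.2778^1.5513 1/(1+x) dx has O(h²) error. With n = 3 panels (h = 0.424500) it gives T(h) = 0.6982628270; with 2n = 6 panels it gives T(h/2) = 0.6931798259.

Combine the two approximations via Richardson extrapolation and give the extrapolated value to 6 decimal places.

0.691485

Error is O(h^2); halving h shrinks it by 2^2 = 4.
4×0.6931798259 − 0.6982628270 = 2.0744564766
R = 2.0744564766/3 = 0.6914854922
Correction |R − A(h/2)| = 1.694e-03; gap |A(h/2) − A(h)| = 5.083e-03.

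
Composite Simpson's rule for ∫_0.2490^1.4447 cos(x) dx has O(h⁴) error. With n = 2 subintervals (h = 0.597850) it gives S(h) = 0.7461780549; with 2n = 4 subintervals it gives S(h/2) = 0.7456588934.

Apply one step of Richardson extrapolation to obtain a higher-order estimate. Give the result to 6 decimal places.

Error is O(h^4); halving h shrinks it by 2^4 = 16.
2^4 × A(h/2) = 11.9305422944; minus A(h) gives 11.1843642395.
(16 × 0.7456588934 − 0.7461780549)/(16 − 1) = 0.7456242826
Gap between inputs: 5.192e-04; correction applied: −0.0000346108.

0.745624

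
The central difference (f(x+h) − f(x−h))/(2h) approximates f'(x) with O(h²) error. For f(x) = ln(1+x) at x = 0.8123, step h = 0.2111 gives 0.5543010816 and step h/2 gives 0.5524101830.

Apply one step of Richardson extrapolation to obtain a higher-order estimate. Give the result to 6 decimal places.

Error is O(h^2); halving h shrinks it by 2^2 = 4.
4·0.5524101830 = 2.2096407320; 2.2096407320 − 0.5543010816 = 1.6553396504
Extrapolated: 1.6553396504 / 3 = 0.5517798835

0.551780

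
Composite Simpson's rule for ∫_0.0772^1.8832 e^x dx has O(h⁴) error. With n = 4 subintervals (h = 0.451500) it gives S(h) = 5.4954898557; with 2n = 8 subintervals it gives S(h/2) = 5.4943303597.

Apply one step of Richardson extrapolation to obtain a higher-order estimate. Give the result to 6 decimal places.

5.494253

Order 4 gives 2^r = 16 and 2^r − 1 = 15.
Numerator 16*A(h/2) − A(h) = 16*5.4943303597 − 5.4954898557 = 82.4137958995
Divide by 2^4 − 1 = 15.
(16*5.4943303597 − 5.4954898557)/(16 − 1) = 5.4942530600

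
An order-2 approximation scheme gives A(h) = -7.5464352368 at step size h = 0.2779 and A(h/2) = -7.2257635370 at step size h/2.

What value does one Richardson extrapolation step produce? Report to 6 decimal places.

-7.118873

Leading term ∝ h^2; use weight 4 = 2^2.
4*(-7.2257635370) = -28.9030541480; (-28.9030541480) − (-7.5464352368) = -21.3566189112
(4*(-7.2257635370) − (-7.5464352368))/(4 − 1) = -7.1188729704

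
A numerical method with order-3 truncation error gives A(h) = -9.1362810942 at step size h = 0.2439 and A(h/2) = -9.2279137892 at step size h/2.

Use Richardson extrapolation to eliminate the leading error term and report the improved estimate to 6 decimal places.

-9.241004

With r = 3 the leading error scales as h^3, so the weight is 2^3 = 8.
Numerator 8·A(h/2) − A(h) = 8·(-9.2279137892) − (-9.1362810942) = -64.6870292194
(-64.6870292194) ÷ 7 = -9.2410041742
Correction |R − A(h/2)| = 1.309e-02; gap |A(h/2) − A(h)| = 9.163e-02.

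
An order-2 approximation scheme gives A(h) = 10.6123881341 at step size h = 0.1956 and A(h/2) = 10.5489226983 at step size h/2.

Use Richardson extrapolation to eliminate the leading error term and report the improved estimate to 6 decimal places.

The method has order 2: 2^2 = 4.
4 × 10.5489226983 = 42.1956907932; 42.1956907932 − 10.6123881341 = 31.5833026591
31.5833026591 ÷ 3 = 10.5277675530
Gap between inputs: 6.347e-02; correction applied: −0.0211551453.

10.527768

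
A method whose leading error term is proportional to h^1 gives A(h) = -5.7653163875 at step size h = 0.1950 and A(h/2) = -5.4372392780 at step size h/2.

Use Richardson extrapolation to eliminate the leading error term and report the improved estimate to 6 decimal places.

-5.109162

With r = 1 the leading error scales as h^1, so the weight is 2^1 = 2.
2 × (-5.4372392780) − (-5.7653163875) = -5.1091621685
(2 × (-5.4372392780) − (-5.7653163875))/(2 − 1) = -5.1091621685
Correction |R − A(h/2)| = 3.281e-01; gap |A(h/2) − A(h)| = 3.281e-01.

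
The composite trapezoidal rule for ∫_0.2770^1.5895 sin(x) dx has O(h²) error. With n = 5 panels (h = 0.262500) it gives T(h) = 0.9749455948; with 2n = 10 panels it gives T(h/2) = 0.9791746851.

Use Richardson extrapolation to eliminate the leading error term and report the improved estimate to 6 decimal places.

0.980584

Order 2 gives 2^r = 4 and 2^r − 1 = 3.
Top: 4(0.9791746851) − (0.9749455948) = 2.9417531456
(4×0.9791746851 − 0.9749455948)/(4 − 1) = 0.9805843819
Shift from A(h/2): +0.0014096968.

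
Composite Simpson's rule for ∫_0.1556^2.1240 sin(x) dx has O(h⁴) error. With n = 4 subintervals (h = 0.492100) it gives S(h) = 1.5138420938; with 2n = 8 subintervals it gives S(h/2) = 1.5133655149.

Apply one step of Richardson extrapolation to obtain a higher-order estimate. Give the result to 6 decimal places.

1.513334

Error is O(h^4); halving h shrinks it by 2^4 = 16.
Weighted: 24.2138482384 − 1.5138420938 = 22.7000061446
(16·1.5133655149 − 1.5138420938)/(16 − 1) = 1.5133337430
Correction |R − A(h/2)| = 3.177e-05; gap |A(h/2) − A(h)| = 4.766e-04.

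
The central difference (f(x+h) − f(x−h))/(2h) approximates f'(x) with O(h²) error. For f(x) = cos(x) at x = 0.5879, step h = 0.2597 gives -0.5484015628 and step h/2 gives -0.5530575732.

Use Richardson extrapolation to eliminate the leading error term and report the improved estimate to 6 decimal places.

The method has order 2: 2^2 = 4.
Top: 4(-0.5530575732) − (-0.5484015628) = -1.6638287300
(4×(-0.5530575732) − (-0.5484015628))/(4 − 1) = -0.5546095767
Shift from A(h/2): −0.0015520035.

-0.554610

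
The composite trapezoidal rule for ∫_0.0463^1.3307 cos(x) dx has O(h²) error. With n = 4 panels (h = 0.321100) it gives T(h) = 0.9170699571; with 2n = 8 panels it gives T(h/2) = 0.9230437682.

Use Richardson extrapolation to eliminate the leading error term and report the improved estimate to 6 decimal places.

0.925035

Leading term ∝ h^2; use weight 4 = 2^2.
4*0.9230437682 = 3.6921750728; subtract 0.9170699571 → 2.7751051157
Divide by 2^2 − 1 = 3.
So the Richardson estimate is 0.9250350386.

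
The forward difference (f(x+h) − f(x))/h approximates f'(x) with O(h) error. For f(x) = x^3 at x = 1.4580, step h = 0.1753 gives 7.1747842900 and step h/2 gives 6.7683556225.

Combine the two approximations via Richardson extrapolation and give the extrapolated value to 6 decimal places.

With r = 1 the leading error scales as h^1, so the weight is 2^1 = 2.
Difference of the inputs: 6.7683556225 − 7.1747842900 = -0.4064286675
Divide by 2^1 − 1 = 1: (-0.4064286675)/1 = -0.4064286675
R = 6.7683556225 − 0.4064286675 = 6.3619269550

6.361927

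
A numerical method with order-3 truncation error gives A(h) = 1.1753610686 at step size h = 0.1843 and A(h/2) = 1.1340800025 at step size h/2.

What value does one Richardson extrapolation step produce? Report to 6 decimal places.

Method order is 3; weight 2^3 = 8.
A(h/2) − A(h) = 1.1340800025 − 1.1753610686 = -0.0412810661
Correction (A(h/2) − A(h))/(8 − 1) = (-0.0412810661)/7 = -0.0058972952
R = 1.1340800025 − 0.0058972952 = 1.1281827073
Shift from A(h/2): −0.0058972952.

1.128183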